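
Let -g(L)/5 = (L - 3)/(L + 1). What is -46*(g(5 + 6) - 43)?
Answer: 6394/3 ≈ 2131.3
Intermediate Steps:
g(L) = -5*(-3 + L)/(1 + L) (g(L) = -5*(L - 3)/(L + 1) = -5*(-3 + L)/(1 + L))
-46*(g(5 + 6) - 43) = -46*(5*(3 - (5 + 6))/(1 + (5 + 6)) - 43) = -46*(5*(3 - 1*11)/(1 + 11) - 43) = -46*(5*(3 - 11)/12 - 43) = -46*(5*(1/12)*(-8) - 43) = -46*(-10/3 - 43) = -46*(-139/3) = 6394/3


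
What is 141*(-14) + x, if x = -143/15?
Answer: -29753/15 ≈ -1983.5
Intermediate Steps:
x = -143/15 (x = -143*1/15 = -143/15 ≈ -9.5333)
141*(-14) + x = 141*(-14) - 143/15 = -1974 - 143/15 = -29753/15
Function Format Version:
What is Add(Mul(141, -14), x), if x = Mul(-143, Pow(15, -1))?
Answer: Rational(-29753, 15) ≈ -1983.5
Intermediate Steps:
x = Rational(-143, 15) (x = Mul(-143, Rational(1, 15)) = Rational(-143, 15) ≈ -9.5333)
Add(Mul(141, -14), x) = Add(Mul(141, -14), Rational(-143, 15)) = Add(-1974, Rational(-143, 15)) = Rational(-29753, 15)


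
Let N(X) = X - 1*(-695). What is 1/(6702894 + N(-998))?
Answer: 1/6702591 ≈ 1.4920e-7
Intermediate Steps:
N(X) = 695 + X (N(X) = X + 695 = 695 + X)
1/(6702894 + N(-998)) = 1/(6702894 + (695 - 998)) = 1/(6702894 - 303) = 1/6702591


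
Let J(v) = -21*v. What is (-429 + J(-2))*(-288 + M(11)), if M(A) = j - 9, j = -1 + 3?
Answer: 114165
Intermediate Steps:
j = 2
M(A) = -7 (M(A) = 2 - 9 = -7)
(-429 + J(-2))*(-288 + M(11)) = (-429 - 21*(-2))*(-288 - 7) = (-429 + 42)*(-295) = -387*(-295) = 114165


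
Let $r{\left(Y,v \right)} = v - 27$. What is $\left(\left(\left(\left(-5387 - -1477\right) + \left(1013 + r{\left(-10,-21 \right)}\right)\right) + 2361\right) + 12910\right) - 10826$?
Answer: $1500$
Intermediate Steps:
$r{\left(Y,v \right)} = -27 + v$
$\left(\left(\left(\left(-5387 - -1477\right) + \left(1013 + r{\left(-10,-21 \right)}\right)\right) + 2361\right) + 12910\right) - 10826 = \left(\left(\left(\left(-5387 - -1477\right) + \left(1013 - 48\right)\right) + 2361\right) + 12910\right) - 10826 = \left(\left(\left(\left(-5387 + 1477\right) + \left(1013 - 48\right)\right) + 2361\right) + 12910\right) - 10826 = \left(\left(\left(-3910 + 965\right) + 2361\right) + 12910\right) - 10826 = \left(\left(-2945 + 2361\right) + 12910\right) - 10826 = \left(-584 + 12910\right) - 10826 = 12326 - 10826 = 1500$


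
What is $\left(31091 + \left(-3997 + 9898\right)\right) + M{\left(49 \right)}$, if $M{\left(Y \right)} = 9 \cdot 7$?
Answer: $37055$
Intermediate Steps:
$M{\left(Y \right)} = 63$
$\left(31091 + \left(-3997 + 9898\right)\right) + M{\left(49 \right)} = \left(31091 + \left(-3997 + 9898\right)\right) + 63 = \left(31091 + 5901\right) + 63 = 36992 + 63 = 37055$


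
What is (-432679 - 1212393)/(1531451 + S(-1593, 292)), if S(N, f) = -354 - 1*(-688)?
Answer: -1645072/1531785 ≈ -1.0740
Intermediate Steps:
S(N, f) = 334 (S(N, f) = -354 + 688 = 334)
(-432679 - 1212393)/(1531451 + S(-1593, 292)) = (-432679 - 1212393)/(1531451 + 334) = -1645072/1531785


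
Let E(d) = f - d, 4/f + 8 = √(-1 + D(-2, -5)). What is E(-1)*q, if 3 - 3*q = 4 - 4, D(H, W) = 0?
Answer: 33/65 - 4*I/65 ≈ 0.50769 - 0.061538*I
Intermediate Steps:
f = 4*(-8 - I)/65 (f = 4/(-8 + √(-1 + 0)) = 4/(-8 + √(-1)) = 4/(-8 + I) = 4*((-8 - I)/65) = 4*(-8 - I)/65 ≈ -0.49231 - 0.061538*I)
q = 1 (q = 1 - (4 - 4)/3 = 1 - ⅓*0 = 1 + 0 = 1)
E(d) = -32/65 - d - 4*I/65 (E(d) = (-32/65 - 4*I/65) - d = -32/65 - d - 4*I/65)
E(-1)*q = (-32/65 - 1*(-1) - 4*I/65)*1 = (-32/65 + 1 - 4*I/65)*1 = (33/65 - 4*I/65)*1 = 33/65 - 4*I/65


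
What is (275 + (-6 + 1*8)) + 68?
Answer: 345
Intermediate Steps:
(275 + (-6 + 1*8)) + 68 = (275 + (-6 + 8)) + 68 = (275 + 2) + 68 = 277 + 68 = 345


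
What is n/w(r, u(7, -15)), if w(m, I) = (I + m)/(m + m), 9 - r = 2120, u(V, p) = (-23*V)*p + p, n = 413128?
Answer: -1744226416/289 ≈ -6.0354e+6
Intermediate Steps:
u(V, p) = p - 23*V*p (u(V, p) = -23*V*p + p = p - 23*V*p)
r = -2111 (r = 9 - 1*2120 = 9 - 2120 = -2111)
w(m, I) = (I + m)/(2*m) (w(m, I) = (I + m)/((2*m)) = (I + m)*(1/(2*m)) = (I + m)/(2*m))
n/w(r, u(7, -15)) = 413128/(((½)*(-15*(1 - 23*7) - 2111)/(-2111))) = 413128/(((½)*(-1/2111)*(-15*(1 - 161) - 2111))) = 413128/(((½)*(-1/2111)*(-15*(-160) - 2111))) = 413128/(((½)*(-1/2111)*(2400 - 2111))) = 413128/(((½)*(-1/2111)*289)) = 413128/(-289/4222) = 413128*(-4222/289) = -1744226416/289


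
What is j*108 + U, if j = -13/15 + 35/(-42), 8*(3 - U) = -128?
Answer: -823/5 ≈ -164.60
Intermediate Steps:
U = 19 (U = 3 - 1/8*(-128) = 3 + 16 = 19)
j = -17/10 (j = -13*1/15 + 35*(-1/42) = -13/15 - 5/6 = -17/10 ≈ -1.7000)
j*108 + U = -17/10*108 + 19 = -918/5 + 19 = -823/5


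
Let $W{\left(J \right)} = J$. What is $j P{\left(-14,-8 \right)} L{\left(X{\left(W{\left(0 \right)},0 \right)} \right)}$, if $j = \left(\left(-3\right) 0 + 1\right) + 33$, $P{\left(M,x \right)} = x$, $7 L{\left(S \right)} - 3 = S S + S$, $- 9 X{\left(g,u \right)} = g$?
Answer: $- \frac{816}{7} \approx -116.57$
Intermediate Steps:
$X{\left(g,u \right)} = - \frac{g}{9}$
$L{\left(S \right)} = \frac{3}{7} + \frac{S}{7} + \frac{S^{2}}{7}$ ($L{\left(S \right)} = \frac{3}{7} + \frac{S S + S}{7} = \frac{3}{7} + \frac{S^{2} + S}{7} = \frac{3}{7} + \frac{S + S^{2}}{7} = \frac{3}{7} + \left(\frac{S}{7} + \frac{S^{2}}{7}\right) = \frac{3}{7} + \frac{S}{7} + \frac{S^{2}}{7}$)
$j = 34$ ($j = \left(0 + 1\right) + 33 = 1 + 33 = 34$)
$j P{\left(-14,-8 \right)} L{\left(X{\left(W{\left(0 \right)},0 \right)} \right)} = 34 \left(-8\right) \left(\frac{3}{7} + \frac{\left(- \frac{1}{9}\right) 0}{7} + \frac{\left(\left(- \frac{1}{9}\right) 0\right)^{2}}{7}\right) = - 272 \left(\frac{3}{7} + \frac{1}{7} \cdot 0 + \frac{0^{2}}{7}\right) = - 272 \left(\frac{3}{7} + 0 + \frac{1}{7} \cdot 0\right) = - 272 \left(\frac{3}{7} + 0 + 0\right) = \left(-272\right) \frac{3}{7} = - \frac{816}{7}$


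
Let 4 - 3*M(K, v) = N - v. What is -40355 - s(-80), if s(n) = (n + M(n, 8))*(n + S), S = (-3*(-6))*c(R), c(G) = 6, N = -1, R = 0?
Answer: -114709/3 ≈ -38236.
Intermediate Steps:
M(K, v) = 5/3 + v/3 (M(K, v) = 4/3 - (-1 - v)/3 = 4/3 + (⅓ + v/3) = 5/3 + v/3)
S = 108 (S = -3*(-6)*6 = 18*6 = 108)
s(n) = (108 + n)*(13/3 + n) (s(n) = (n + (5/3 + (⅓)*8))*(n + 108) = (n + (5/3 + 8/3))*(108 + n) = (n + 13/3)*(108 + n) = (13/3 + n)*(108 + n) = (108 + n)*(13/3 + n))
-40355 - s(-80) = -40355 - (468 + (-80)² + (337/3)*(-80)) = -40355 - (468 + 6400 - 26960/3) = -40355 - 1*(-6356/3) = -40355 + 6356/3 = -114709/3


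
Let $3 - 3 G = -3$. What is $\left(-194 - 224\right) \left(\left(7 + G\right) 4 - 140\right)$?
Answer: $43472$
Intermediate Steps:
$G = 2$ ($G = 1 - -1 = 1 + 1 = 2$)
$\left(-194 - 224\right) \left(\left(7 + G\right) 4 - 140\right) = \left(-194 - 224\right) \left(\left(7 + 2\right) 4 - 140\right) = - 418 \left(9 \cdot 4 - 140\right) = - 418 \left(36 - 140\right) = \left(-418\right) \left(-104\right) = 43472$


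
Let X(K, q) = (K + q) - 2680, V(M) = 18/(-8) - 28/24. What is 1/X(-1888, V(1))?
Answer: -12/54857 ≈ -0.00021875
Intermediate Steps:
V(M) = -41/12 (V(M) = 18*(-⅛) - 28*1/24 = -9/4 - 7/6 = -41/12)
X(K, q) = -2680 + K + q
1/X(-1888, V(1)) = 1/(-2680 - 1888 - 41/12) = 1/(-54857/12) = -12/54857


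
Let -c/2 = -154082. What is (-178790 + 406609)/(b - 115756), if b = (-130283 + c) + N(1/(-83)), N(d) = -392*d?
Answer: 18908977/5156767 ≈ 3.6668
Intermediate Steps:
c = 308164 (c = -2*(-154082) = 308164)
b = 14764515/83 (b = (-130283 + 308164) - 392/(-83) = 177881 - 392*(-1/83) = 177881 + 392/83 = 14764515/83 ≈ 1.7789e+5)
(-178790 + 406609)/(b - 115756) = (-178790 + 406609)/(14764515/83 - 115756) = 227819/(5156767/83) = 227819*(83/5156767) = 18908977/5156767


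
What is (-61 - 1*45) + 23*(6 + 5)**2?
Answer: 2677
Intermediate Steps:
(-61 - 1*45) + 23*(6 + 5)**2 = (-61 - 45) + 23*11**2 = -106 + 23*121 = -106 + 2783 = 2677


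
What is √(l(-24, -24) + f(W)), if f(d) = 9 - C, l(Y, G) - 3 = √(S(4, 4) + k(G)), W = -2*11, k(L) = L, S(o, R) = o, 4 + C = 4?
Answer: √(12 + 2*I*√5) ≈ 3.5218 + 0.63492*I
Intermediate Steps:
C = 0 (C = -4 + 4 = 0)
W = -22
l(Y, G) = 3 + √(4 + G)
f(d) = 9 (f(d) = 9 - 1*0 = 9 + 0 = 9)
√(l(-24, -24) + f(W)) = √((3 + √(4 - 24)) + 9) = √((3 + √(-20)) + 9) = √((3 + 2*I*√5) + 9) = √(12 + 2*I*√5)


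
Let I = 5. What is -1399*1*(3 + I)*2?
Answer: -22384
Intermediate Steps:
-1399*1*(3 + I)*2 = -1399*1*(3 + 5)*2 = -1399*1*8*2 = -11192*2 = -1399*16 = -22384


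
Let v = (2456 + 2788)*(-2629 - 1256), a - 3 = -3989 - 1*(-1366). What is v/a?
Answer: 1018647/131 ≈ 7775.9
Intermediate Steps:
a = -2620 (a = 3 + (-3989 - 1*(-1366)) = 3 + (-3989 + 1366) = 3 - 2623 = -2620)
v = -20372940 (v = 5244*(-3885) = -20372940)
v/a = -20372940/(-2620) = -20372940*(-1/2620) = 1018647/131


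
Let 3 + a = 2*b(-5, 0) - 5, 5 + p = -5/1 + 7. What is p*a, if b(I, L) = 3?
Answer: 6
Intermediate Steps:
p = -3 (p = -5 + (-5/1 + 7) = -5 + (-5*1 + 7) = -5 + (-5 + 7) = -5 + 2 = -3)
a = -2 (a = -3 + (2*3 - 5) = -3 + (6 - 5) = -3 + 1 = -2)
p*a = -3*(-2) = 6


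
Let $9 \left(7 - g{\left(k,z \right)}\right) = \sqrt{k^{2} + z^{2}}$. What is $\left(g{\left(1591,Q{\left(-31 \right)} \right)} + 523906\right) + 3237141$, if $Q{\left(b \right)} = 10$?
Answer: $3761054 - \frac{\sqrt{2531381}}{9} \approx 3.7609 \cdot 10^{6}$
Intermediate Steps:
$g{\left(k,z \right)} = 7 - \frac{\sqrt{k^{2} + z^{2}}}{9}$
$\left(g{\left(1591,Q{\left(-31 \right)} \right)} + 523906\right) + 3237141 = \left(\left(7 - \frac{\sqrt{1591^{2} + 10^{2}}}{9}\right) + 523906\right) + 3237141 = \left(\left(7 - \frac{\sqrt{2531281 + 100}}{9}\right) + 523906\right) + 3237141 = \left(\left(7 - \frac{\sqrt{2531381}}{9}\right) + 523906\right) + 3237141 = \left(523913 - \frac{\sqrt{2531381}}{9}\right) + 3237141 = 3761054 - \frac{\sqrt{2531381}}{9}$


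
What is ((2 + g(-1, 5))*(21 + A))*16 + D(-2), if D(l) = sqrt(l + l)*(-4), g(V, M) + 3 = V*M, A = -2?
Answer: -1824 - 8*I ≈ -1824.0 - 8.0*I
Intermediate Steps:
g(V, M) = -3 + M*V (g(V, M) = -3 + V*M = -3 + M*V)
D(l) = -4*sqrt(2)*sqrt(l) (D(l) = sqrt(2*l)*(-4) = (sqrt(2)*sqrt(l))*(-4) = -4*sqrt(2)*sqrt(l))
((2 + g(-1, 5))*(21 + A))*16 + D(-2) = ((2 + (-3 + 5*(-1)))*(21 - 2))*16 - 4*sqrt(2)*sqrt(-2) = ((2 + (-3 - 5))*19)*16 - 4*sqrt(2)*I*sqrt(2) = ((2 - 8)*19)*16 - 8*I = -6*19*16 - 8*I = -114*16 - 8*I = -1824 - 8*I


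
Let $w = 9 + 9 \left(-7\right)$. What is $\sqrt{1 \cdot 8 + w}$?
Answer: $i \sqrt{46} \approx 6.7823 i$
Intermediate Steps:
$w = -54$ ($w = 9 - 63 = -54$)
$\sqrt{1 \cdot 8 + w} = \sqrt{1 \cdot 8 - 54} = \sqrt{8 - 54} = \sqrt{-46} = i \sqrt{46}$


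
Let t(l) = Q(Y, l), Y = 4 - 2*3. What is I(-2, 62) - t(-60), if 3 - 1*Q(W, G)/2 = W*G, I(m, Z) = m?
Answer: 232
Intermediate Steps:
Y = -2 (Y = 4 - 6 = -2)
Q(W, G) = 6 - 2*G*W (Q(W, G) = 6 - 2*W*G = 6 - 2*G*W)
t(l) = 6 + 4*l (t(l) = 6 - 2*l*(-2) = 6 + 4*l)
I(-2, 62) - t(-60) = -2 - (6 + 4*(-60)) = -2 - (6 - 240) = -2 - 1*(-234) = -2 + 234 = 232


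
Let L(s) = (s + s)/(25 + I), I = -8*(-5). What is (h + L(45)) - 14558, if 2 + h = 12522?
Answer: -26476/13 ≈ -2036.6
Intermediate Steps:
h = 12520 (h = -2 + 12522 = 12520)
I = 40
L(s) = 2*s/65 (L(s) = (s + s)/(25 + 40) = (2*s)/65 = (2*s)*(1/65) = 2*s/65)
(h + L(45)) - 14558 = (12520 + (2/65)*45) - 14558 = (12520 + 18/13) - 14558 = 162778/13 - 14558 = -26476/13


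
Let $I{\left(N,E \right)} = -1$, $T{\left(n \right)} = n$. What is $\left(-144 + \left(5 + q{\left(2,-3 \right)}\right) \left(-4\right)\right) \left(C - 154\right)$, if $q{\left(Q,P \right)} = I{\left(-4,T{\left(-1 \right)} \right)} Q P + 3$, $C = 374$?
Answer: $-44000$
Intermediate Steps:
$q{\left(Q,P \right)} = 3 - P Q$ ($q{\left(Q,P \right)} = - Q P + 3 = - P Q + 3 = 3 - P Q$)
$\left(-144 + \left(5 + q{\left(2,-3 \right)}\right) \left(-4\right)\right) \left(C - 154\right) = \left(-144 + \left(5 - \left(-3 - 6\right)\right) \left(-4\right)\right) \left(374 - 154\right) = \left(-144 + \left(5 + \left(3 + 6\right)\right) \left(-4\right)\right) 220 = \left(-144 + \left(5 + 9\right) \left(-4\right)\right) 220 = \left(-144 + 14 \left(-4\right)\right) 220 = \left(-144 - 56\right) 220 = \left(-200\right) 220 = -44000$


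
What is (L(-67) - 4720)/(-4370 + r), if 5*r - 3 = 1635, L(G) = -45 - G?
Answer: 11745/10106 ≈ 1.1622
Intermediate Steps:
r = 1638/5 (r = ⅗ + (⅕)*1635 = ⅗ + 327 = 1638/5 ≈ 327.60)
(L(-67) - 4720)/(-4370 + r) = ((-45 - 1*(-67)) - 4720)/(-4370 + 1638/5) = ((-45 + 67) - 4720)/(-20212/5) = (22 - 4720)*(-5/20212) = -4698*(-5/20212) = 11745/10106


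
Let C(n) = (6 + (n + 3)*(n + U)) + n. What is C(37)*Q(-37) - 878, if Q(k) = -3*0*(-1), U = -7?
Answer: -878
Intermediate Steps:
Q(k) = 0 (Q(k) = 0*(-1) = 0)
C(n) = 6 + n + (-7 + n)*(3 + n) (C(n) = (6 + (n + 3)*(n - 7)) + n = (6 + (3 + n)*(-7 + n)) + n = (6 + (-7 + n)*(3 + n)) + n = 6 + n + (-7 + n)*(3 + n))
C(37)*Q(-37) - 878 = (-15 + 37**2 - 3*37)*0 - 878 = (-15 + 1369 - 111)*0 - 878 = 1243*0 - 878 = 0 - 878 = -878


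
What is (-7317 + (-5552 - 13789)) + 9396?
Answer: -17262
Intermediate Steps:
(-7317 + (-5552 - 13789)) + 9396 = (-7317 - 19341) + 9396 = -26658 + 9396 = -17262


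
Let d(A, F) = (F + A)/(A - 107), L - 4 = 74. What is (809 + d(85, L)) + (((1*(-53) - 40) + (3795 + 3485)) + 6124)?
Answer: 310477/22 ≈ 14113.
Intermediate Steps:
L = 78 (L = 4 + 74 = 78)
d(A, F) = (A + F)/(-107 + A)
(809 + d(85, L)) + (((1*(-53) - 40) + (3795 + 3485)) + 6124) = (809 + (85 + 78)/(-107 + 85)) + (((1*(-53) - 40) + (3795 + 3485)) + 6124) = (809 + 163/(-22)) + (((-53 - 40) + 7280) + 6124) = (809 - 1/22*163) + ((-93 + 7280) + 6124) = (809 - 163/22) + (7187 + 6124) = 17635/22 + 13311 = 310477/22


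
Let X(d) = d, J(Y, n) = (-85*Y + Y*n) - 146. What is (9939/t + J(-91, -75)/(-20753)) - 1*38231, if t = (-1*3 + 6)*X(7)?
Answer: -5485201810/145271 ≈ -37758.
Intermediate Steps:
J(Y, n) = -146 - 85*Y + Y*n
t = 21 (t = (-1*3 + 6)*7 = (-3 + 6)*7 = 3*7 = 21)
(9939/t + J(-91, -75)/(-20753)) - 1*38231 = (9939/21 + (-146 - 85*(-91) - 91*(-75))/(-20753)) - 1*38231 = (9939*(1/21) + (-146 + 7735 + 6825)*(-1/20753)) - 38231 = (3313/7 + 14414*(-1/20753)) - 38231 = (3313/7 - 14414/20753) - 38231 = 68653791/145271 - 38231 = -5485201810/145271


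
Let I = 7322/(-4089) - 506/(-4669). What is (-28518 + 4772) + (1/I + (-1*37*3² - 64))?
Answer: -1162562359/48152 ≈ -24144.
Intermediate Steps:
I = -48152/28623 (I = 7322*(-1/4089) - 506*(-1/4669) = -7322/4089 + 22/203 = -48152/28623 ≈ -1.6823)
(-28518 + 4772) + (1/I + (-1*37*3² - 64)) = (-28518 + 4772) + (1/(-48152/28623) + (-1*37*3² - 64)) = -23746 + (-28623/48152 + (-37*9 - 64)) = -23746 + (-28623/48152 + (-333 - 64)) = -23746 + (-28623/48152 - 397) = -23746 - 19144967/48152 = -1162562359/48152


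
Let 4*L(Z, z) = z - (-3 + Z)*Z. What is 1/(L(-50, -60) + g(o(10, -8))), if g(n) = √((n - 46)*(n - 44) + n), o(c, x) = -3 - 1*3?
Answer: -2710/1825649 - 4*√2594/1825649 ≈ -0.0015960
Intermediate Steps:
o(c, x) = -6 (o(c, x) = -3 - 3 = -6)
g(n) = √(n + (-46 + n)*(-44 + n)) (g(n) = √((-46 + n)*(-44 + n) + n) = √(n + (-46 + n)*(-44 + n)))
L(Z, z) = z/4 - Z*(-3 + Z)/4 (L(Z, z) = (z - (-3 + Z)*Z)/4 = (z - Z*(-3 + Z))/4 = z/4 - Z*(-3 + Z)/4)
1/(L(-50, -60) + g(o(10, -8))) = 1/((-¼*(-50)² + (¼)*(-60) + (¾)*(-50)) + √(2024 + (-6)² - 89*(-6))) = 1/((-¼*2500 - 15 - 75/2) + √(2024 + 36 + 534)) = 1/((-625 - 15 - 75/2) + √2594) = 1/(-1355/2 + √2594)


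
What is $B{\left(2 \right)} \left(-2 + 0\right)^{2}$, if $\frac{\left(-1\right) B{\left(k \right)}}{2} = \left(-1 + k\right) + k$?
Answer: $-24$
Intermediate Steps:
$B{\left(k \right)} = 2 - 4 k$ ($B{\left(k \right)} = - 2 \left(\left(-1 + k\right) + k\right) = - 2 \left(-1 + 2 k\right) = 2 - 4 k$)
$B{\left(2 \right)} \left(-2 + 0\right)^{2} = \left(2 - 8\right) \left(-2 + 0\right)^{2} = \left(2 - 8\right) \left(-2\right)^{2} = \left(-6\right) 4 = -24$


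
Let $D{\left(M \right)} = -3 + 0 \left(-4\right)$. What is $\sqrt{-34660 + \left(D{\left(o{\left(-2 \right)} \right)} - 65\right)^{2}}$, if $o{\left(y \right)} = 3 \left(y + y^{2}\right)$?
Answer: $2 i \sqrt{7509} \approx 173.31 i$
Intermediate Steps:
$o{\left(y \right)} = 3 y + 3 y^{2}$
$D{\left(M \right)} = -3$ ($D{\left(M \right)} = -3 + 0 = -3$)
$\sqrt{-34660 + \left(D{\left(o{\left(-2 \right)} \right)} - 65\right)^{2}} = \sqrt{-34660 + \left(-3 - 65\right)^{2}} = \sqrt{-34660 + \left(-68\right)^{2}} = \sqrt{-34660 + 4624} = \sqrt{-30036} = 2 i \sqrt{7509}$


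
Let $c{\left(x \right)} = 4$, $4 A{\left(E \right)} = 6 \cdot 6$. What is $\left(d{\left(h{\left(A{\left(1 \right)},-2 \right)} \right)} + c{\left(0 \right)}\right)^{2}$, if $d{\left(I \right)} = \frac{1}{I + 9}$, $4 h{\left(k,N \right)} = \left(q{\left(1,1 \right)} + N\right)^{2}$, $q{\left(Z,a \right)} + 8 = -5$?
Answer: $\frac{1098304}{68121} \approx 16.123$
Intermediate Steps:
$q{\left(Z,a \right)} = -13$ ($q{\left(Z,a \right)} = -8 - 5 = -13$)
$A{\left(E \right)} = 9$ ($A{\left(E \right)} = \frac{6 \cdot 6}{4} = \frac{1}{4} \cdot 36 = 9$)
$h{\left(k,N \right)} = \frac{\left(-13 + N\right)^{2}}{4}$
$d{\left(I \right)} = \frac{1}{9 + I}$
$\left(d{\left(h{\left(A{\left(1 \right)},-2 \right)} \right)} + c{\left(0 \right)}\right)^{2} = \left(\frac{1}{9 + \frac{\left(-13 - 2\right)^{2}}{4}} + 4\right)^{2} = \left(\frac{1}{9 + \frac{\left(-15\right)^{2}}{4}} + 4\right)^{2} = \left(\frac{1}{9 + \frac{1}{4} \cdot 225} + 4\right)^{2} = \left(\frac{1}{9 + \frac{225}{4}} + 4\right)^{2} = \left(\frac{1}{\frac{261}{4}} + 4\right)^{2} = \left(\frac{4}{261} + 4\right)^{2} = \left(\frac{1048}{261}\right)^{2} = \frac{1098304}{68121}$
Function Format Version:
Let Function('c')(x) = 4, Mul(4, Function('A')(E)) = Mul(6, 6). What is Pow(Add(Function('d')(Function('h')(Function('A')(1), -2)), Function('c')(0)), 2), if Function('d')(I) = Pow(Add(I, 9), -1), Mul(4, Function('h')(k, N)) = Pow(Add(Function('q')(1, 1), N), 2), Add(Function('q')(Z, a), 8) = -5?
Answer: Rational(1098304, 68121) ≈ 16.123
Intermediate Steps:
Function('q')(Z, a) = -13 (Function('q')(Z, a) = Add(-8, -5) = -13)
Function('A')(E) = 9 (Function('A')(E) = Mul(Rational(1, 4), Mul(6, 6)) = Mul(Rational(1, 4), 36) = 9)
Function('h')(k, N) = Mul(Rational(1, 4), Pow(Add(-13, N), 2))
Function('d')(I) = Pow(Add(9, I), -1)
Pow(Add(Function('d')(Function('h')(Function('A')(1), -2)), Function('c')(0)), 2) = Pow(Add(Pow(Add(9, Mul(Rational(1, 4), Pow(Add(-13, -2), 2))), -1), 4), 2) = Pow(Add(Pow(Add(9, Mul(Rational(1, 4), Pow(-15, 2))), -1), 4), 2) = Pow(Add(Pow(Add(9, Mul(Rational(1, 4), 225)), -1), 4), 2) = Pow(Add(Pow(Add(9, Rational(225, 4)), -1), 4), 2) = Pow(Add(Pow(Rational(261, 4), -1), 4), 2) = Pow(Add(Rational(4, 261), 4), 2) = Pow(Rational(1048, 261), 2) = Rational(1098304, 68121)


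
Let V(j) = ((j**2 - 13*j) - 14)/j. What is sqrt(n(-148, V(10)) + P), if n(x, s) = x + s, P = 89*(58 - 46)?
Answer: sqrt(22890)/5 ≈ 30.259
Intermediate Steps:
V(j) = (-14 + j**2 - 13*j)/j
P = 1068 (P = 89*12 = 1068)
n(x, s) = s + x
sqrt(n(-148, V(10)) + P) = sqrt(((-13 + 10 - 14/10) - 148) + 1068) = sqrt(((-13 + 10 - 14*1/10) - 148) + 1068) = sqrt(((-13 + 10 - 7/5) - 148) + 1068) = sqrt((-22/5 - 148) + 1068) = sqrt(-762/5 + 1068) = sqrt(4578/5) = sqrt(22890)/5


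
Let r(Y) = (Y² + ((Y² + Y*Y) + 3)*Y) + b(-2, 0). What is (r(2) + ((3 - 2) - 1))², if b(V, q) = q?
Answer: 676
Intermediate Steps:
r(Y) = Y² + Y*(3 + 2*Y²) (r(Y) = (Y² + ((Y² + Y*Y) + 3)*Y) + 0 = (Y² + ((Y² + Y²) + 3)*Y) + 0 = (Y² + (2*Y² + 3)*Y) + 0 = (Y² + (3 + 2*Y²)*Y) + 0 = (Y² + Y*(3 + 2*Y²)) + 0 = Y² + Y*(3 + 2*Y²))
(r(2) + ((3 - 2) - 1))² = (2*(3 + 2 + 2*2²) + ((3 - 2) - 1))² = (2*(3 + 2 + 2*4) + (1 - 1))² = (2*(3 + 2 + 8) + 0)² = (2*13 + 0)² = (26 + 0)² = 26² = 676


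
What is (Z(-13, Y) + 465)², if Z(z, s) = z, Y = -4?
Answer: 204304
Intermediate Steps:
(Z(-13, Y) + 465)² = (-13 + 465)² = 452² = 204304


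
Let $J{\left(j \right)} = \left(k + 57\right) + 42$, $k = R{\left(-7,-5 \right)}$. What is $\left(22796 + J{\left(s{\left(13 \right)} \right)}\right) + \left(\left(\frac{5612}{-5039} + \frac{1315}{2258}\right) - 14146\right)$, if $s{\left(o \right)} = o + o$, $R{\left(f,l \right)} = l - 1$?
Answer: $\frac{99472350455}{11378062} \approx 8742.5$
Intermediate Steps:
$R{\left(f,l \right)} = -1 + l$
$k = -6$ ($k = -1 - 5 = -6$)
$s{\left(o \right)} = 2 o$
$J{\left(j \right)} = 93$ ($J{\left(j \right)} = \left(-6 + 57\right) + 42 = 51 + 42 = 93$)
$\left(22796 + J{\left(s{\left(13 \right)} \right)}\right) + \left(\left(\frac{5612}{-5039} + \frac{1315}{2258}\right) - 14146\right) = \left(22796 + 93\right) + \left(\left(\frac{5612}{-5039} + \frac{1315}{2258}\right) - 14146\right) = 22889 + \left(\left(5612 \left(- \frac{1}{5039}\right) + 1315 \cdot \frac{1}{2258}\right) - 14146\right) = 22889 + \left(\left(- \frac{5612}{5039} + \frac{1315}{2258}\right) - 14146\right) = 22889 - \frac{160960110663}{11378062} = \frac{99472350455}{11378062}$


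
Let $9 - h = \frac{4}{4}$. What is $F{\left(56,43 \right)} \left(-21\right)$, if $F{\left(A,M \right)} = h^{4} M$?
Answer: $-3698688$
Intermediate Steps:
$h = 8$ ($h = 9 - \frac{4}{4} = 9 - 4 \cdot \frac{1}{4} = 9 - 1 = 8$)
$F{\left(A,M \right)} = 4096 M$ ($F{\left(A,M \right)} = 8^{4} M = 4096 M$)
$F{\left(56,43 \right)} \left(-21\right) = 4096 \cdot 43 \left(-21\right) = 176128 \left(-21\right) = -3698688$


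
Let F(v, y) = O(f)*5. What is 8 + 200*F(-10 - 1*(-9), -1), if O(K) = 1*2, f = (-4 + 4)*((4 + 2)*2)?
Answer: 2008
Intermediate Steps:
f = 0 (f = 0*(6*2) = 0*12 = 0)
O(K) = 2
F(v, y) = 10 (F(v, y) = 2*5 = 10)
8 + 200*F(-10 - 1*(-9), -1) = 8 + 200*10 = 8 + 2000 = 2008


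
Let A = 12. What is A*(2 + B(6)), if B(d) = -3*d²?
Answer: -1272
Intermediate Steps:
A*(2 + B(6)) = 12*(2 - 3*6²) = 12*(2 - 3*36) = 12*(2 - 108) = 12*(-106) = -1272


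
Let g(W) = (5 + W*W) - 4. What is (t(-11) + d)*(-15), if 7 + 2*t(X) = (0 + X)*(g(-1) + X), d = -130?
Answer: 1260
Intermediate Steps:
g(W) = 1 + W**2 (g(W) = (5 + W**2) - 4 = 1 + W**2)
t(X) = -7/2 + X*(2 + X)/2 (t(X) = -7/2 + ((0 + X)*((1 + (-1)**2) + X))/2 = -7/2 + (X*((1 + 1) + X))/2 = -7/2 + (X*(2 + X))/2 = -7/2 + X*(2 + X)/2)
(t(-11) + d)*(-15) = ((-7/2 - 11 + (1/2)*(-11)**2) - 130)*(-15) = ((-7/2 - 11 + (1/2)*121) - 130)*(-15) = ((-7/2 - 11 + 121/2) - 130)*(-15) = (46 - 130)*(-15) = -84*(-15) = 1260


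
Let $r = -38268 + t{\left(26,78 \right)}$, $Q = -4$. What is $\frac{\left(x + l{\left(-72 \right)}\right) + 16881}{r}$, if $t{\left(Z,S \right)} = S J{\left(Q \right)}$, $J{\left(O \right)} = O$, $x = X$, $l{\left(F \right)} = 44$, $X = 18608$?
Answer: $- \frac{35533}{38580} \approx -0.92102$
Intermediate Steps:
$x = 18608$
$t{\left(Z,S \right)} = - 4 S$ ($t{\left(Z,S \right)} = S \left(-4\right) = - 4 S$)
$r = -38580$ ($r = -38268 - 312 = -38580$)
$\frac{\left(x + l{\left(-72 \right)}\right) + 16881}{r} = \frac{\left(18608 + 44\right) + 16881}{-38580} = \left(18652 + 16881\right) \left(- \frac{1}{38580}\right) = 35533 \left(- \frac{1}{38580}\right) = - \frac{35533}{38580}$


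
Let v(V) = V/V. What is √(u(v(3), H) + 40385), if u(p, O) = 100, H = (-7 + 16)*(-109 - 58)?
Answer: √40485 ≈ 201.21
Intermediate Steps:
v(V) = 1
H = -1503 (H = 9*(-167) = -1503)
√(u(v(3), H) + 40385) = √(100 + 40385) = √40485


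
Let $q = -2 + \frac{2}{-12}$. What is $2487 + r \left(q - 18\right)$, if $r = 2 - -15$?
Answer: $\frac{12865}{6} \approx 2144.2$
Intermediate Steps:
$r = 17$ ($r = 2 + 15 = 17$)
$q = - \frac{13}{6}$ ($q = -2 + 2 \left(- \frac{1}{12}\right) = -2 - \frac{1}{6} = - \frac{13}{6} \approx -2.1667$)
$2487 + r \left(q - 18\right) = 2487 + 17 \left(- \frac{13}{6} - 18\right) = 2487 + 17 \left(- \frac{121}{6}\right) = 2487 - \frac{2057}{6} = \frac{12865}{6}$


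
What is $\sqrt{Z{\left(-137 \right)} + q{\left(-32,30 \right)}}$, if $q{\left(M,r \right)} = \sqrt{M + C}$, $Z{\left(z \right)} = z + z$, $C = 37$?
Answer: $\sqrt{-274 + \sqrt{5}} \approx 16.485 i$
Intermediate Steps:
$Z{\left(z \right)} = 2 z$
$q{\left(M,r \right)} = \sqrt{37 + M}$ ($q{\left(M,r \right)} = \sqrt{M + 37} = \sqrt{37 + M}$)
$\sqrt{Z{\left(-137 \right)} + q{\left(-32,30 \right)}} = \sqrt{2 \left(-137\right) + \sqrt{37 - 32}} = \sqrt{-274 + \sqrt{5}}$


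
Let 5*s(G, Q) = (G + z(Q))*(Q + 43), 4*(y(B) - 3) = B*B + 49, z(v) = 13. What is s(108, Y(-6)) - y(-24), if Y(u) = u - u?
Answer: 17627/20 ≈ 881.35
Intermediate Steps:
Y(u) = 0
y(B) = 61/4 + B²/4 (y(B) = 3 + (B*B + 49)/4 = 3 + (B² + 49)/4 = 3 + (49 + B²)/4 = 3 + (49/4 + B²/4) = 61/4 + B²/4)
s(G, Q) = (13 + G)*(43 + Q)/5 (s(G, Q) = ((G + 13)*(Q + 43))/5 = ((13 + G)*(43 + Q))/5 = (13 + G)*(43 + Q)/5)
s(108, Y(-6)) - y(-24) = (559/5 + (13/5)*0 + (43/5)*108 + (⅕)*108*0) - (61/4 + (¼)*(-24)²) = (559/5 + 0 + 4644/5 + 0) - (61/4 + (¼)*576) = 5203/5 - (61/4 + 144) = 5203/5 - 1*637/4 = 5203/5 - 637/4 = 17627/20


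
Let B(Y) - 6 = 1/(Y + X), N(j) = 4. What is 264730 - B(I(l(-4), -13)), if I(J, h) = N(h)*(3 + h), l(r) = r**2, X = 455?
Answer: 109860459/415 ≈ 2.6472e+5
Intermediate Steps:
I(J, h) = 12 + 4*h (I(J, h) = 4*(3 + h) = 12 + 4*h)
B(Y) = 6 + 1/(455 + Y) (B(Y) = 6 + 1/(Y + 455) = 6 + 1/(455 + Y))
264730 - B(I(l(-4), -13)) = 264730 - (2731 + 6*(12 + 4*(-13)))/(455 + (12 + 4*(-13))) = 264730 - (2731 + 6*(12 - 52))/(455 + (12 - 52)) = 264730 - (2731 + 6*(-40))/(455 - 40) = 264730 - (2731 - 240)/415 = 264730 - 2491/415 = 109860459/415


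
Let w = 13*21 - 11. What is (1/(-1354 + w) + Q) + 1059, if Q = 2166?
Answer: 3521699/1092 ≈ 3225.0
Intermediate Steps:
w = 262 (w = 273 - 11 = 262)
(1/(-1354 + w) + Q) + 1059 = (1/(-1354 + 262) + 2166) + 1059 = (1/(-1092) + 2166) + 1059 = (-1/1092 + 2166) + 1059 = 2365271/1092 + 1059 = 3521699/1092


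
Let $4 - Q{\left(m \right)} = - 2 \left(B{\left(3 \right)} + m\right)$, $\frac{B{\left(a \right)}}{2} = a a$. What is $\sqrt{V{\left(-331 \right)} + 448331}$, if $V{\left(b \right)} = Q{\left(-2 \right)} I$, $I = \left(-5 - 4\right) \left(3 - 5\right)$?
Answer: $\sqrt{448979} \approx 670.06$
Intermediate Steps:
$B{\left(a \right)} = 2 a^{2}$ ($B{\left(a \right)} = 2 a a = 2 a^{2}$)
$I = 18$ ($I = \left(-9\right) \left(-2\right) = 18$)
$Q{\left(m \right)} = 40 + 2 m$ ($Q{\left(m \right)} = 4 - - 2 \left(2 \cdot 3^{2} + m\right) = 4 - - 2 \left(2 \cdot 9 + m\right) = 4 - - 2 \left(18 + m\right) = 4 - \left(-36 - 2 m\right) = 4 + \left(36 + 2 m\right) = 40 + 2 m$)
$V{\left(b \right)} = 648$ ($V{\left(b \right)} = \left(40 + 2 \left(-2\right)\right) 18 = \left(40 - 4\right) 18 = 36 \cdot 18 = 648$)
$\sqrt{V{\left(-331 \right)} + 448331} = \sqrt{648 + 448331} = \sqrt{448979}$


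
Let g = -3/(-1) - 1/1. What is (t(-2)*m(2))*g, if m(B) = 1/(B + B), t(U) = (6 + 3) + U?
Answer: 7/2 ≈ 3.5000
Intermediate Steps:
t(U) = 9 + U
g = 2 (g = -3*(-1) - 1*1 = 3 - 1 = 2)
m(B) = 1/(2*B)
(t(-2)*m(2))*g = ((9 - 2)*((½)/2))*2 = (7*((½)*(½)))*2 = (7*(¼))*2 = (7/4)*2 = 7/2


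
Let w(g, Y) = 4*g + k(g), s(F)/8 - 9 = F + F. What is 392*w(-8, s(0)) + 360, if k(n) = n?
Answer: -15320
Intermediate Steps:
s(F) = 72 + 16*F (s(F) = 72 + 8*(F + F) = 72 + 8*(2*F) = 72 + 16*F)
w(g, Y) = 5*g (w(g, Y) = 4*g + g = 5*g)
392*w(-8, s(0)) + 360 = 392*(5*(-8)) + 360 = 392*(-40) + 360 = -15680 + 360 = -15320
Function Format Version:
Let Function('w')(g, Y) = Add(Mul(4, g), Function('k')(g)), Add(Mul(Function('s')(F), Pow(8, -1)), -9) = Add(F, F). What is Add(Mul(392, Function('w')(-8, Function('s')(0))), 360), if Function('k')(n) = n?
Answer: -15320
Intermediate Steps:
Function('s')(F) = Add(72, Mul(16, F)) (Function('s')(F) = Add(72, Mul(8, Add(F, F))) = Add(72, Mul(8, Mul(2, F))) = Add(72, Mul(16, F)))
Function('w')(g, Y) = Mul(5, g) (Function('w')(g, Y) = Add(Mul(4, g), g) = Mul(5, g))
Add(Mul(392, Function('w')(-8, Function('s')(0))), 360) = Add(Mul(392, Mul(5, -8)), 360) = Add(Mul(392, -40), 360) = Add(-15680, 360) = -15320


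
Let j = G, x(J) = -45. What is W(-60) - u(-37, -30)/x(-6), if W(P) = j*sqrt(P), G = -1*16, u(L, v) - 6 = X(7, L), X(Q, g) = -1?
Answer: 1/9 - 32*I*sqrt(15) ≈ 0.11111 - 123.94*I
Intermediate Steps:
u(L, v) = 5 (u(L, v) = 6 - 1 = 5)
G = -16
j = -16
W(P) = -16*sqrt(P)
W(-60) - u(-37, -30)/x(-6) = -32*I*sqrt(15) - 5/(-45) = -32*I*sqrt(15) - 5*(-1)/45 = -32*I*sqrt(15) - 1*(-1/9) = -32*I*sqrt(15) + 1/9 = 1/9 - 32*I*sqrt(15)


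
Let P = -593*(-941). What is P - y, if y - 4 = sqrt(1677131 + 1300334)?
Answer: 558009 - sqrt(2977465) ≈ 5.5628e+5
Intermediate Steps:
y = 4 + sqrt(2977465) (y = 4 + sqrt(1677131 + 1300334) = 4 + sqrt(2977465) ≈ 1729.5)
P = 558013
P - y = 558013 - (4 + sqrt(2977465)) = 558013 + (-4 - sqrt(2977465)) = 558009 - sqrt(2977465)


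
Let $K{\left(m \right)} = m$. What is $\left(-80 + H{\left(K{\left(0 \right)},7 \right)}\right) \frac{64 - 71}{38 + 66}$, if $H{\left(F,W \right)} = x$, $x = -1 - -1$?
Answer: $\frac{70}{13} \approx 5.3846$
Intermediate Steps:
$x = 0$ ($x = -1 + 1 = 0$)
$H{\left(F,W \right)} = 0$
$\left(-80 + H{\left(K{\left(0 \right)},7 \right)}\right) \frac{64 - 71}{38 + 66} = \left(-80 + 0\right) \frac{64 - 71}{38 + 66} = - 80 \left(- \frac{7}{104}\right) = - 80 \left(\left(-7\right) \frac{1}{104}\right) = \left(-80\right) \left(- \frac{7}{104}\right) = \frac{70}{13}$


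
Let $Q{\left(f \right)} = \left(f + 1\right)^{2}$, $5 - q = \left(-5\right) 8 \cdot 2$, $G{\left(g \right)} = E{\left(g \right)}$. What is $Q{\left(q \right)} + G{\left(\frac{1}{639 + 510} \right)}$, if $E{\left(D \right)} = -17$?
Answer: $7379$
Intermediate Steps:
$G{\left(g \right)} = -17$
$q = 85$ ($q = 5 - \left(-5\right) 8 \cdot 2 = 5 - \left(-40\right) 2 = 5 - -80 = 5 + 80 = 85$)
$Q{\left(f \right)} = \left(1 + f\right)^{2}$
$Q{\left(q \right)} + G{\left(\frac{1}{639 + 510} \right)} = \left(1 + 85\right)^{2} - 17 = 86^{2} - 17 = 7396 - 17 = 7379$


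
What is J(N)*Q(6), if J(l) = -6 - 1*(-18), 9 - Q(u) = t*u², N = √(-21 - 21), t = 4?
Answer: -1620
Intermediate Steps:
N = I*√42 (N = √(-42) = I*√42 ≈ 6.4807*I)
Q(u) = 9 - 4*u²
J(l) = 12 (J(l) = -6 + 18 = 12)
J(N)*Q(6) = 12*(9 - 4*6²) = 12*(9 - 4*36) = 12*(9 - 144) = 12*(-135) = -1620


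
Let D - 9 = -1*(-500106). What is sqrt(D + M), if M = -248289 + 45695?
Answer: sqrt(297521) ≈ 545.46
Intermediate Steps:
M = -202594
D = 500115 (D = 9 - 1*(-500106) = 9 + 500106 = 500115)
sqrt(D + M) = sqrt(500115 - 202594) = sqrt(297521)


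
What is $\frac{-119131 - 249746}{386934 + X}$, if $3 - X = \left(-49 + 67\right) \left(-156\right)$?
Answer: $- \frac{122959}{129915} \approx -0.94646$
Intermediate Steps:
$X = 2811$ ($X = 3 - \left(-49 + 67\right) \left(-156\right) = 3 - 18 \left(-156\right) = 3 - -2808 = 3 + 2808 = 2811$)
$\frac{-119131 - 249746}{386934 + X} = \frac{-119131 - 249746}{386934 + 2811} = - \frac{368877}{389745} = \left(-368877\right) \frac{1}{389745} = - \frac{122959}{129915}$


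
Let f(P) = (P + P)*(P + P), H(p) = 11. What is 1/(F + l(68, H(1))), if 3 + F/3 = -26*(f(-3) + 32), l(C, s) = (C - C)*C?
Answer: -1/5313 ≈ -0.00018822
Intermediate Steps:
l(C, s) = 0 (l(C, s) = 0*C = 0)
f(P) = 4*P² (f(P) = (2*P)*(2*P) = 4*P²)
F = -5313 (F = -9 + 3*(-26*(4*(-3)² + 32)) = -9 + 3*(-26*(4*9 + 32)) = -9 + 3*(-26*(36 + 32)) = -9 + 3*(-26*68) = -9 + 3*(-1768) = -9 - 5304 = -5313)
1/(F + l(68, H(1))) = 1/(-5313 + 0) = 1/(-5313) = -1/5313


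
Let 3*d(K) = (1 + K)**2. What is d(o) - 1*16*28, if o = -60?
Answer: 2137/3 ≈ 712.33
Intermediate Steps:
d(K) = (1 + K)**2/3
d(o) - 1*16*28 = (1 - 60)**2/3 - 1*16*28 = (1/3)*(-59)**2 - 16*28 = (1/3)*3481 - 448 = 3481/3 - 448 = 2137/3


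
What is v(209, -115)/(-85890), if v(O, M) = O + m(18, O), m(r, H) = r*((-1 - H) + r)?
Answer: 3247/85890 ≈ 0.037804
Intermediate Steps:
m(r, H) = r*(-1 + r - H)
v(O, M) = 306 - 17*O (v(O, M) = O + 18*(-1 + 18 - O) = O + 18*(17 - O) = O + (306 - 18*O) = 306 - 17*O)
v(209, -115)/(-85890) = (306 - 17*209)/(-85890) = (306 - 3553)*(-1/85890) = -3247*(-1/85890) = 3247/85890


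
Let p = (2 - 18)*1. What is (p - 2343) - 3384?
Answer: -5743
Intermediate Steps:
p = -16 (p = -16*1 = -16)
(p - 2343) - 3384 = (-16 - 2343) - 3384 = -2359 - 3384 = -5743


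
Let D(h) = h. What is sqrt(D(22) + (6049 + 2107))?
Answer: sqrt(8178) ≈ 90.432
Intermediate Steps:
sqrt(D(22) + (6049 + 2107)) = sqrt(22 + (6049 + 2107)) = sqrt(22 + 8156) = sqrt(8178)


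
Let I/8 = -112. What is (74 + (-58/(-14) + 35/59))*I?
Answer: -4162304/59 ≈ -70548.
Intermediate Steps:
I = -896 (I = 8*(-112) = -896)
(74 + (-58/(-14) + 35/59))*I = (74 + (-58/(-14) + 35/59))*(-896) = (74 + (-58*(-1/14) + 35*(1/59)))*(-896) = (74 + (29/7 + 35/59))*(-896) = (74 + 1956/413)*(-896) = (32518/413)*(-896) = -4162304/59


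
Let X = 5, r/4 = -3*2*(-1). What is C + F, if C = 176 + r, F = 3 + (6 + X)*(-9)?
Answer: 104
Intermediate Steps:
r = 24 (r = 4*(-3*2*(-1)) = 4*(-6*(-1)) = 4*6 = 24)
F = -96 (F = 3 + (6 + 5)*(-9) = 3 + 11*(-9) = 3 - 99 = -96)
C = 200 (C = 176 + 24 = 200)
C + F = 200 - 96 = 104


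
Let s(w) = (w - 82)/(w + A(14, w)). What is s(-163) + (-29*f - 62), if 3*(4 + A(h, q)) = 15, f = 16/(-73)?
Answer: -640159/11826 ≈ -54.131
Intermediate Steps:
f = -16/73 (f = 16*(-1/73) = -16/73 ≈ -0.21918)
A(h, q) = 1 (A(h, q) = -4 + (⅓)*15 = -4 + 5 = 1)
s(w) = (-82 + w)/(1 + w) (s(w) = (w - 82)/(w + 1) = (-82 + w)/(1 + w))
s(-163) + (-29*f - 62) = (-82 - 163)/(1 - 163) + (-29*(-16/73) - 62) = -245/(-162) + (464/73 - 62) = -1/162*(-245) - 4062/73 = 245/162 - 4062/73 = -640159/11826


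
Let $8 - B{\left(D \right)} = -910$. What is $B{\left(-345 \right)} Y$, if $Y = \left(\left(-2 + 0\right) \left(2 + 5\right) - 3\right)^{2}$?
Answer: $265302$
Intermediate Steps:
$Y = 289$ ($Y = \left(\left(-2\right) 7 - 3\right)^{2} = \left(-14 - 3\right)^{2} = \left(-17\right)^{2} = 289$)
$B{\left(D \right)} = 918$ ($B{\left(D \right)} = 8 - -910 = 8 + 910 = 918$)
$B{\left(-345 \right)} Y = 918 \cdot 289 = 265302$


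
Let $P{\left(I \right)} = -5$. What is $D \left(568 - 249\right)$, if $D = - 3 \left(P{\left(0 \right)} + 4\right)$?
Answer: $957$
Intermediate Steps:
$D = 3$ ($D = - 3 \left(-5 + 4\right) = \left(-3\right) \left(-1\right) = 3$)
$D \left(568 - 249\right) = 3 \left(568 - 249\right) = 3 \cdot 319 = 957$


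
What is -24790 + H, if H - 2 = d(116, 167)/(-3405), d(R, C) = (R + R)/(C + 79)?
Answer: -10381586336/418815 ≈ -24788.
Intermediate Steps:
d(R, C) = 2*R/(79 + C) (d(R, C) = (2*R)/(79 + C) = 2*R/(79 + C))
H = 837514/418815 (H = 2 + (2*116/(79 + 167))/(-3405) = 2 + (2*116/246)*(-1/3405) = 2 + (2*116*(1/246))*(-1/3405) = 2 + (116/123)*(-1/3405) = 2 - 116/418815 = 837514/418815 ≈ 1.9997)
-24790 + H = -24790 + 837514/418815 = -10381586336/418815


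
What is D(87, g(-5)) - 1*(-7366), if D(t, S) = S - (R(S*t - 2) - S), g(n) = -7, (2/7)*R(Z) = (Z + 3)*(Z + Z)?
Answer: -2593064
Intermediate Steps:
R(Z) = 7*Z*(3 + Z) (R(Z) = 7*((Z + 3)*(Z + Z))/2 = 7*((3 + Z)*(2*Z))/2 = 7*(2*Z*(3 + Z))/2 = 7*Z*(3 + Z))
D(t, S) = 2*S - 7*(1 + S*t)*(-2 + S*t) (D(t, S) = S - (7*(S*t - 2)*(3 + (S*t - 2)) - S) = S - (7*(-2 + S*t)*(3 + (-2 + S*t)) - S) = S - (7*(-2 + S*t)*(1 + S*t) - S) = S - (7*(1 + S*t)*(-2 + S*t) - S) = S - (-S + 7*(1 + S*t)*(-2 + S*t)) = S + (S - 7*(1 + S*t)*(-2 + S*t)) = 2*S - 7*(1 + S*t)*(-2 + S*t))
D(87, g(-5)) - 1*(-7366) = (2*(-7) - 7*(1 - 7*87)*(-2 - 7*87)) - 1*(-7366) = (-14 - 7*(1 - 609)*(-2 - 609)) + 7366 = (-14 - 7*(-608)*(-611)) + 7366 = (-14 - 2600416) + 7366 = -2600430 + 7366 = -2593064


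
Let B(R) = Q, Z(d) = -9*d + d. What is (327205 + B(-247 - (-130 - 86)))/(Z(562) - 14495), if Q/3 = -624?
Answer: -325333/18991 ≈ -17.131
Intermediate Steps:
Z(d) = -8*d
Q = -1872 (Q = 3*(-624) = -1872)
B(R) = -1872
(327205 + B(-247 - (-130 - 86)))/(Z(562) - 14495) = (327205 - 1872)/(-8*562 - 14495) = 325333/(-4496 - 14495) = 325333/(-18991) = 325333*(-1/18991) = -325333/18991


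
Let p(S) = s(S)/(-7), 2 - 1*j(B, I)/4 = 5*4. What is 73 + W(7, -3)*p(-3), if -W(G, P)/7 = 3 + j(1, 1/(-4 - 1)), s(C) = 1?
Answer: 4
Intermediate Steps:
j(B, I) = -72 (j(B, I) = 8 - 20*4 = 8 - 4*20 = 8 - 80 = -72)
W(G, P) = 483 (W(G, P) = -7*(3 - 72) = -7*(-69) = 483)
p(S) = -⅐ (p(S) = 1/(-7) = 1*(-⅐) = -⅐)
73 + W(7, -3)*p(-3) = 73 + 483*(-⅐) = 73 - 69 = 4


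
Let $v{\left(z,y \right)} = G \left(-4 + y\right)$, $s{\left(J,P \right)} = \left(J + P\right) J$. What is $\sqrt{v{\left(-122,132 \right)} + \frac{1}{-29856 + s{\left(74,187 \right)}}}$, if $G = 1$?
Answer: $\frac{25 \sqrt{22760178}}{10542} \approx 11.314$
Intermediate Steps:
$s{\left(J,P \right)} = J \left(J + P\right)$
$v{\left(z,y \right)} = -4 + y$ ($v{\left(z,y \right)} = 1 \left(-4 + y\right) = -4 + y$)
$\sqrt{v{\left(-122,132 \right)} + \frac{1}{-29856 + s{\left(74,187 \right)}}} = \sqrt{\left(-4 + 132\right) + \frac{1}{-29856 + 74 \left(74 + 187\right)}} = \sqrt{128 + \frac{1}{-29856 + 74 \cdot 261}} = \sqrt{128 + \frac{1}{-29856 + 19314}} = \sqrt{128 + \frac{1}{-10542}} = \sqrt{128 - \frac{1}{10542}} = \sqrt{\frac{1349375}{10542}} = \frac{25 \sqrt{22760178}}{10542}$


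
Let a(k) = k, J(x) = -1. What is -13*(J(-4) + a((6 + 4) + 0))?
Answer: -117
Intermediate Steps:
-13*(J(-4) + a((6 + 4) + 0)) = -13*(-1 + ((6 + 4) + 0)) = -13*(-1 + (10 + 0)) = -13*(-1 + 10) = -13*9 = -117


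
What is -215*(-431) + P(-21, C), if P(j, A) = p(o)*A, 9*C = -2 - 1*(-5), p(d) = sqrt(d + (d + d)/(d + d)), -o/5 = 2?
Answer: 92665 + I ≈ 92665.0 + 1.0*I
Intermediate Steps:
o = -10 (o = -5*2 = -10)
p(d) = sqrt(1 + d) (p(d) = sqrt(d + (2*d)/((2*d))) = sqrt(d + (2*d)*(1/(2*d))) = sqrt(d + 1) = sqrt(1 + d))
C = 1/3 (C = (-2 - 1*(-5))/9 = (-2 + 5)/9 = (1/9)*3 = 1/3 ≈ 0.33333)
P(j, A) = 3*I*A (P(j, A) = sqrt(1 - 10)*A = sqrt(-9)*A = (3*I)*A = 3*I*A)
-215*(-431) + P(-21, C) = -215*(-431) + 3*I*(1/3) = 92665 + I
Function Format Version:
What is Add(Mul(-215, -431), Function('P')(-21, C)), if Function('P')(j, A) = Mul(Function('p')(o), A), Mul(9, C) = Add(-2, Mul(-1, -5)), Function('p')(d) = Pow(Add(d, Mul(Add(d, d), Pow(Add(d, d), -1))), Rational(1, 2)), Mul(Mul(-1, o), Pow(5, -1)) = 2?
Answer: Add(92665, I) ≈ Add(92665., Mul(1.0000, I))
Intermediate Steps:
o = -10 (o = Mul(-5, 2) = -10)
Function('p')(d) = Pow(Add(1, d), Rational(1, 2)) (Function('p')(d) = Pow(Add(d, Mul(Mul(2, d), Pow(Mul(2, d), -1))), Rational(1, 2)) = Pow(Add(d, Mul(Mul(2, d), Mul(Rational(1, 2), Pow(d, -1)))), Rational(1, 2)) = Pow(Add(d, 1), Rational(1, 2)) = Pow(Add(1, d), Rational(1, 2)))
C = Rational(1, 3) (C = Mul(Rational(1, 9), Add(-2, Mul(-1, -5))) = Mul(Rational(1, 9), Add(-2, 5)) = Mul(Rational(1, 9), 3) = Rational(1, 3) ≈ 0.33333)
Function('P')(j, A) = Mul(3, I, A) (Function('P')(j, A) = Mul(Pow(Add(1, -10), Rational(1, 2)), A) = Mul(Pow(-9, Rational(1, 2)), A) = Mul(Mul(3, I), A) = Mul(3, I, A))
Add(Mul(-215, -431), Function('P')(-21, C)) = Add(Mul(-215, -431), Mul(3, I, Rational(1, 3))) = Add(92665, I)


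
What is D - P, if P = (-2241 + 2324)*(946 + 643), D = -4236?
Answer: -136123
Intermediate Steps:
P = 131887 (P = 83*1589 = 131887)
D - P = -4236 - 1*131887 = -4236 - 131887 = -136123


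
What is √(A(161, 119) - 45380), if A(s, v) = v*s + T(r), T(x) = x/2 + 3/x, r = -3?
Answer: I*√104894/2 ≈ 161.94*I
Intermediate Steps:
T(x) = x/2 + 3/x (T(x) = x*(½) + 3/x = x/2 + 3/x)
A(s, v) = -5/2 + s*v (A(s, v) = v*s + ((½)*(-3) + 3/(-3)) = s*v + (-3/2 + 3*(-⅓)) = s*v + (-3/2 - 1) = s*v - 5/2 = -5/2 + s*v)
√(A(161, 119) - 45380) = √((-5/2 + 161*119) - 45380) = √((-5/2 + 19159) - 45380) = √(38313/2 - 45380) = √(-52447/2) = I*√104894/2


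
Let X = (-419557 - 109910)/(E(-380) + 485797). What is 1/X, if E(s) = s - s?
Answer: -485797/529467 ≈ -0.91752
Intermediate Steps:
E(s) = 0
X = -529467/485797 (X = (-419557 - 109910)/(0 + 485797) = -529467/485797 ≈ -1.0899)
1/X = 1/(-529467/485797) = -485797/529467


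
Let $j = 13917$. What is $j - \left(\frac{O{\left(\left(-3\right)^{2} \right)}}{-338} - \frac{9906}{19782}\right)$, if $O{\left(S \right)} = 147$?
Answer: $\frac{15509952659}{1114386} \approx 13918.0$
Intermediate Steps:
$j - \left(\frac{O{\left(\left(-3\right)^{2} \right)}}{-338} - \frac{9906}{19782}\right) = 13917 - \left(\frac{147}{-338} - \frac{9906}{19782}\right) = 13917 - \left(147 \left(- \frac{1}{338}\right) - \frac{1651}{3297}\right) = 13917 - \left(- \frac{147}{338} - \frac{1651}{3297}\right) = 13917 - - \frac{1042697}{1114386} = 13917 + \frac{1042697}{1114386} = \frac{15509952659}{1114386}$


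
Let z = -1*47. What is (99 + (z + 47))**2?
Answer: 9801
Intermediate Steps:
z = -47
(99 + (z + 47))**2 = (99 + (-47 + 47))**2 = (99 + 0)**2 = 99**2 = 9801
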